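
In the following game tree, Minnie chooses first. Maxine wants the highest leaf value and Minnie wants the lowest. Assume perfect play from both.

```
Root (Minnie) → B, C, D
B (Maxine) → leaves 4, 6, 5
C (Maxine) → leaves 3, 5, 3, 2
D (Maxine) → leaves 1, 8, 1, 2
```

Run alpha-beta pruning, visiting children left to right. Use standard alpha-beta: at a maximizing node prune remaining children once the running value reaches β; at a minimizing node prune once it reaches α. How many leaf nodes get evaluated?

B [α=-∞,β=+∞]: v=6
C [α=-∞,β=6]: v=5
D [α=-∞,β=5]: v=8 after child 2 ≥ β → β-cutoff, skip 2
Root [α=-∞,β=+∞]: v=5
Leaves evaluated: 9 of 11.

9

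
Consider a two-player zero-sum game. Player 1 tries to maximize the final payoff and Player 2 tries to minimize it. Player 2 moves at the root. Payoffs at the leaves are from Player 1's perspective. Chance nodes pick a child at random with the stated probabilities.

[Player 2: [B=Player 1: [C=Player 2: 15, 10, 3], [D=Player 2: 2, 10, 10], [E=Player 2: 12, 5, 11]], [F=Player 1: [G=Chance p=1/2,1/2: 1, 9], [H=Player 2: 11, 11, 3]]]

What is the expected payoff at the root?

C (Player 2): min(15, 10, 3) = 3
D (Player 2): min(2, 10, 10) = 2
E (Player 2): min(12, 5, 11) = 5
B (Player 1): max(3, 2, 5) = 5
G (Chance): 1/2·1 + 1/2·9 = 5
H (Player 2): min(11, 11, 3) = 3
F (Player 1): max(5, 3) = 5
Root (Player 2): min(5, 5) = 5

5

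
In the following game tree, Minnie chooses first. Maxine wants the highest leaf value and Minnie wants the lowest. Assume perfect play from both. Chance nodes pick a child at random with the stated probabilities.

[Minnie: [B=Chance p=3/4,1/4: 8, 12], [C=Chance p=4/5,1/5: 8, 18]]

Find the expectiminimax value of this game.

9

B (Chance): 3/4·8 + 1/4·12 = 9
C (Chance): 4/5·8 + 1/5·18 = 10
Root (Minnie): min(9, 10) = 9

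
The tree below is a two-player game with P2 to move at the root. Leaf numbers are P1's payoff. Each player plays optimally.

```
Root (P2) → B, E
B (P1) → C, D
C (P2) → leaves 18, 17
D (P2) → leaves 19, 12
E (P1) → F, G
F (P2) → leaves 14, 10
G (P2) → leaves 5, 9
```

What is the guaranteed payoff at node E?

F: min(14, 10) = 10
G: min(5, 9) = 5
E: max(10, 5) = 10

10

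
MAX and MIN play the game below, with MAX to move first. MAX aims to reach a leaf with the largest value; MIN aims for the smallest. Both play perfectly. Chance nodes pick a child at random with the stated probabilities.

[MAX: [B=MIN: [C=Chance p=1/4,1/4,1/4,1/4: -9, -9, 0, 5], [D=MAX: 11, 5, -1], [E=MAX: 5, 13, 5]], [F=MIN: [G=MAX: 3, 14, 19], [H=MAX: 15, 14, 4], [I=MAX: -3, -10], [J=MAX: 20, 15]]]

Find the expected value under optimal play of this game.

C (Chance): 1/4·-9 + 1/4·-9 + 1/4·0 + 1/4·5 = -3.25
D (MAX): max(11, 5, -1) = 11
E (MAX): max(5, 13, 5) = 13
B (MIN): min(-3.25, 11, 13) = -3.25
G (MAX): max(3, 14, 19) = 19
H (MAX): max(15, 14, 4) = 15
I (MAX): max(-3, -10) = -3
J (MAX): max(20, 15) = 20
F (MIN): min(19, 15, -3, 20) = -3
Root (MAX): max(-3.25, -3) = -3

-3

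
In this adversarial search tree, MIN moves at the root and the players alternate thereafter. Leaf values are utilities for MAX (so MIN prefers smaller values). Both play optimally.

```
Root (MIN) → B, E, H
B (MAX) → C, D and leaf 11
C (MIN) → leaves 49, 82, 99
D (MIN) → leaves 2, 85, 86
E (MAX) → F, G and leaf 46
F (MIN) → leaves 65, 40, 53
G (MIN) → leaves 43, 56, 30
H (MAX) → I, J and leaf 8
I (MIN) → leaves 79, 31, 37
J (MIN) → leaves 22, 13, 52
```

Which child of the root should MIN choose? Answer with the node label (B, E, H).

C (MIN): min(49, 82, 99) = 49
D (MIN): min(2, 85, 86) = 2
B (MAX): max(49, 2, 11) = 49
F (MIN): min(65, 40, 53) = 40
G (MIN): min(43, 56, 30) = 30
E (MAX): max(40, 30, 46) = 46
I (MIN): min(79, 31, 37) = 31
J (MIN): min(22, 13, 52) = 13
H (MAX): max(31, 13, 8) = 31
Root (MIN): min(49, 46, 31) = 31
MIN picks the child with the lowest value: H (value 31).

H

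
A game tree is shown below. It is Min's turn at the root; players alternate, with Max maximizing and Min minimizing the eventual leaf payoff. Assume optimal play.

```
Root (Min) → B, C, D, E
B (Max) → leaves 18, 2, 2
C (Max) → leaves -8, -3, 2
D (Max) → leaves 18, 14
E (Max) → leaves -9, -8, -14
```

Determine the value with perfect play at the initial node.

B (Max): max(18, 2, 2) = 18
C (Max): max(-8, -3, 2) = 2
D (Max): max(18, 14) = 18
E (Max): max(-9, -8, -14) = -8
Root (Min): min(18, 2, 18, -8) = -8

-8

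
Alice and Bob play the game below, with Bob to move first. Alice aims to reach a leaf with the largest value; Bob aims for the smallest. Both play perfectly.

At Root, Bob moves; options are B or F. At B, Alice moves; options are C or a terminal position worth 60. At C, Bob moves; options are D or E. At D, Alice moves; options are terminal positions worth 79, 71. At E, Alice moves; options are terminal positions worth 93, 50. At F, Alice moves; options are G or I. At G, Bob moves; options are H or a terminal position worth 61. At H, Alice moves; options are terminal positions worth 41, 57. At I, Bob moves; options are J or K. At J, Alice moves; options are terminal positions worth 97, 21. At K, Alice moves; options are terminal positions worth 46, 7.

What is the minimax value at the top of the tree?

57

D (Alice): max(79, 71) = 79
E (Alice): max(93, 50) = 93
C (Bob): min(79, 93) = 79
B (Alice): max(79, 60) = 79
H (Alice): max(41, 57) = 57
G (Bob): min(57, 61) = 57
J (Alice): max(97, 21) = 97
K (Alice): max(46, 7) = 46
I (Bob): min(97, 46) = 46
F (Alice): max(57, 46) = 57
Root (Bob): min(79, 57) = 57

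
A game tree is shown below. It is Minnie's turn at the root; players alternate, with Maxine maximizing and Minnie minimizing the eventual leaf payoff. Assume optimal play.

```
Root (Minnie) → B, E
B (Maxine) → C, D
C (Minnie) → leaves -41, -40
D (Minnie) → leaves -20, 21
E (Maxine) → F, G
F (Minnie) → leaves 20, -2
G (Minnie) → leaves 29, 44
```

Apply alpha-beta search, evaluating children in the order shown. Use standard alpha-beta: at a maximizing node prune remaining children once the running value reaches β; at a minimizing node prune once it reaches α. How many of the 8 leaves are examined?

C [α=-∞,β=+∞]: v=-41
D [α=-41,β=+∞]: v=-20
B [α=-∞,β=+∞]: v=-20
F [α=-∞,β=-20]: v=-2
E [α=-∞,β=-20]: v=-2 after child 1 ≥ β → β-cutoff, skip 1
Root [α=-∞,β=+∞]: v=-20
Leaves evaluated: 6 of 8.

6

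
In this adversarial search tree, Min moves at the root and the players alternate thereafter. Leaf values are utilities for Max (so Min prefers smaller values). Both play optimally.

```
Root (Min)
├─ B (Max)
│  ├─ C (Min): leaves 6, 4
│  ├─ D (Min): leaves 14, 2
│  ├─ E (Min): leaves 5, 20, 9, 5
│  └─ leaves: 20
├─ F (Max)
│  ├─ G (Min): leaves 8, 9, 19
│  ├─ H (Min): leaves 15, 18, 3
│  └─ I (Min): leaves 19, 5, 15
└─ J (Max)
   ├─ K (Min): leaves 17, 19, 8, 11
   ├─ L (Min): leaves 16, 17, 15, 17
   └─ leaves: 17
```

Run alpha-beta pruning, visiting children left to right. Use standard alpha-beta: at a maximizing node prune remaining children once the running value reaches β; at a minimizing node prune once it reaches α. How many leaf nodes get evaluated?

21

C [α=-∞,β=+∞]: v=4
D [α=4,β=+∞]: v=2
E [α=4,β=+∞]: v=5
B [α=-∞,β=+∞]: v=20
G [α=-∞,β=20]: v=8
H [α=8,β=20]: v=3
I [α=8,β=20]: v=5 after child 2 ≤ α → α-cutoff, skip 1
F [α=-∞,β=20]: v=8
K [α=-∞,β=8]: v=8
J [α=-∞,β=8]: v=8 after child 1 ≥ β → β-cutoff, skip 2
Root [α=-∞,β=+∞]: v=8
Leaves evaluated: 21 of 27.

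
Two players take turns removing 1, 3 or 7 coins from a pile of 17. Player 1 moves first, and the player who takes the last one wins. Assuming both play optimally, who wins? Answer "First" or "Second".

First

Compute winning (W) and losing (L) positions by backward induction:
i:   0  1  2  3  4  5  6  7  8  9 10 11 12 13 14 15 16 17
     L  W  L  W  L  W  L  W  L  W  L  W  L  W  L  W  L  W
Position 17 is W, so the first player wins.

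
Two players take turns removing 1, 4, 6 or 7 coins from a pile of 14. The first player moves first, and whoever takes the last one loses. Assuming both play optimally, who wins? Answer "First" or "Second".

Second

i:   0  1  2  3  4  5  6  7  8  9 10 11 12 13 14
     W  L  W  L  W  W  L  W  W  W  W  L  W  W  L
Position 14 is L, so the second player wins.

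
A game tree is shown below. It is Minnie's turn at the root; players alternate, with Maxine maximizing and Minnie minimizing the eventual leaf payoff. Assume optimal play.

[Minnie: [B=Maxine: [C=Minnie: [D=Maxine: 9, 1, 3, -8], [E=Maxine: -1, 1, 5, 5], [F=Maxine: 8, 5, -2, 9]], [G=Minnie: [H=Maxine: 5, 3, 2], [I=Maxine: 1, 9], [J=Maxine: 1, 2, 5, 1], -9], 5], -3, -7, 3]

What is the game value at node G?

H: max(5, 3, 2) = 5
I: max(1, 9) = 9
J: max(1, 2, 5, 1) = 5
G: min(5, 9, 5, -9) = -9

-9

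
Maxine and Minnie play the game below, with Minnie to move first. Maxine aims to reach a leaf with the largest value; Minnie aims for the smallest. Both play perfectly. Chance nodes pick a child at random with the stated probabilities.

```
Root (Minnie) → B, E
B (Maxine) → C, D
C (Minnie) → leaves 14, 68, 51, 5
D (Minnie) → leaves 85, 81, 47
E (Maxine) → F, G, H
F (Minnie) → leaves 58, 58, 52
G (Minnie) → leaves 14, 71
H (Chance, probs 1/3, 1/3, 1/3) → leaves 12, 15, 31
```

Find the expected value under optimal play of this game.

47

C (Minnie): min(14, 68, 51, 5) = 5
D (Minnie): min(85, 81, 47) = 47
B (Maxine): max(5, 47) = 47
F (Minnie): min(58, 58, 52) = 52
G (Minnie): min(14, 71) = 14
H (Chance): 1/3·12 + 1/3·15 + 1/3·31 = 19.33
E (Maxine): max(52, 14, 19.33) = 52
Root (Minnie): min(47, 52) = 47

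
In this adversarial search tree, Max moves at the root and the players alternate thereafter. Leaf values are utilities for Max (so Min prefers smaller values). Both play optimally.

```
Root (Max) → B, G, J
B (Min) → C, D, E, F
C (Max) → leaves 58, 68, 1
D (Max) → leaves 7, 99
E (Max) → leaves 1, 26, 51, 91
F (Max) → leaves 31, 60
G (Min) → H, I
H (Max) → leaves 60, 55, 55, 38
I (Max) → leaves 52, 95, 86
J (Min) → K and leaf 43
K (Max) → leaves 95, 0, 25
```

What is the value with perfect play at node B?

C: max(58, 68, 1) = 68
D: max(7, 99) = 99
E: max(1, 26, 51, 91) = 91
F: max(31, 60) = 60
B: min(68, 99, 91, 60) = 60

60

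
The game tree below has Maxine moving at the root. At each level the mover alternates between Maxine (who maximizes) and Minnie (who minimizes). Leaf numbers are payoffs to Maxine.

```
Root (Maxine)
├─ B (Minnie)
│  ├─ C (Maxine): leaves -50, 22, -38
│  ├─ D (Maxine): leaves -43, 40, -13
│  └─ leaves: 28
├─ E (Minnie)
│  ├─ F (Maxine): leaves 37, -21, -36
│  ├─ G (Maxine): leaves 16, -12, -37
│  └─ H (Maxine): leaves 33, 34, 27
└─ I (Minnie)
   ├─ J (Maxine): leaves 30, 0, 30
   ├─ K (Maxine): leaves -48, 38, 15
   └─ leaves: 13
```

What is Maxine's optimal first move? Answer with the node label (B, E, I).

C (Maxine): max(-50, 22, -38) = 22
D (Maxine): max(-43, 40, -13) = 40
B (Minnie): min(22, 40, 28) = 22
F (Maxine): max(37, -21, -36) = 37
G (Maxine): max(16, -12, -37) = 16
H (Maxine): max(33, 34, 27) = 34
E (Minnie): min(37, 16, 34) = 16
J (Maxine): max(30, 0, 30) = 30
K (Maxine): max(-48, 38, 15) = 38
I (Minnie): min(30, 38, 13) = 13
Root (Maxine): max(22, 16, 13) = 22
Maxine picks the child with the highest value: B (value 22).

B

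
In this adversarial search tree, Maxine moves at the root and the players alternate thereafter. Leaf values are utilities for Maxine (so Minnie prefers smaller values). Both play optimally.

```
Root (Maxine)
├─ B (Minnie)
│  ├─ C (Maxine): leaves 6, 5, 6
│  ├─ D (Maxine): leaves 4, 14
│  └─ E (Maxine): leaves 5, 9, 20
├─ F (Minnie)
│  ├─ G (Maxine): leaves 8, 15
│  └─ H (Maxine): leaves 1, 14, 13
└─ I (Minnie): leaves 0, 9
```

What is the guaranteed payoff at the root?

C (Maxine): max(6, 5, 6) = 6
D (Maxine): max(4, 14) = 14
E (Maxine): max(5, 9, 20) = 20
B (Minnie): min(6, 14, 20) = 6
G (Maxine): max(8, 15) = 15
H (Maxine): max(1, 14, 13) = 14
F (Minnie): min(15, 14) = 14
I (Minnie): min(0, 9) = 0
Root (Maxine): max(6, 14, 0) = 14

14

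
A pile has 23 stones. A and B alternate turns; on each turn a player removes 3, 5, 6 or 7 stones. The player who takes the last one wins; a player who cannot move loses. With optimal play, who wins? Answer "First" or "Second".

First

Mark each pile size as W (mover wins) or L (mover loses):
i:   0  1  2  3  4  5  6  7  8  9 10 11 12 13 14 15 16 17 18 19 20 21 22 23
     L  L  L  W  W  W  W  W  W  W  L  L  L  W  W  W  W  W  W  W  L  L  L  W
Position 23 is W, so the first player wins.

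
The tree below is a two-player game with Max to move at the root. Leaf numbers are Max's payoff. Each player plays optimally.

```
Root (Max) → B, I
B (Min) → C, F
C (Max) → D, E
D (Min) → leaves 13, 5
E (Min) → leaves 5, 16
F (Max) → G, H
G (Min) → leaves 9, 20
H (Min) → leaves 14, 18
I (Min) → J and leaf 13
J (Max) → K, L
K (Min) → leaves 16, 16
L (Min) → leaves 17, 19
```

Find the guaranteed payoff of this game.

13

D (Min): min(13, 5) = 5
E (Min): min(5, 16) = 5
C (Max): max(5, 5) = 5
G (Min): min(9, 20) = 9
H (Min): min(14, 18) = 14
F (Max): max(9, 14) = 14
B (Min): min(5, 14) = 5
K (Min): min(16, 16) = 16
L (Min): min(17, 19) = 17
J (Max): max(16, 17) = 17
I (Min): min(17, 13) = 13
Root (Max): max(5, 13) = 13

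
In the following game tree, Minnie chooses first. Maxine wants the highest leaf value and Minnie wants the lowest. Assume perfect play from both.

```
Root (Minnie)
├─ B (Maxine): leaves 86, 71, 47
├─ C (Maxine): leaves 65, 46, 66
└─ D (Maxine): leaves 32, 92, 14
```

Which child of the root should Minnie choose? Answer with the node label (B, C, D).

B (Maxine): max(86, 71, 47) = 86
C (Maxine): max(65, 46, 66) = 66
D (Maxine): max(32, 92, 14) = 92
Root (Minnie): min(86, 66, 92) = 66
Minnie picks the child with the lowest value: C (value 66).

C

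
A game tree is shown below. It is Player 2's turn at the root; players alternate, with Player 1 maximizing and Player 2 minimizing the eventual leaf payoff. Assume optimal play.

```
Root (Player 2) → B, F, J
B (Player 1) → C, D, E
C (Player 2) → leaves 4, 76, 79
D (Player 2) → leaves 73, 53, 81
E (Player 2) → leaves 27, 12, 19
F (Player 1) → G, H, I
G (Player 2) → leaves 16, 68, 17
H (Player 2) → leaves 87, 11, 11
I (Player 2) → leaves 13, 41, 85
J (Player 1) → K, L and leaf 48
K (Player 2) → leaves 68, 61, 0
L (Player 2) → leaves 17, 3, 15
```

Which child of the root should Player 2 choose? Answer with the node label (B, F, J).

C (Player 2): min(4, 76, 79) = 4
D (Player 2): min(73, 53, 81) = 53
E (Player 2): min(27, 12, 19) = 12
B (Player 1): max(4, 53, 12) = 53
G (Player 2): min(16, 68, 17) = 16
H (Player 2): min(87, 11, 11) = 11
I (Player 2): min(13, 41, 85) = 13
F (Player 1): max(16, 11, 13) = 16
K (Player 2): min(68, 61, 0) = 0
L (Player 2): min(17, 3, 15) = 3
J (Player 1): max(0, 3, 48) = 48
Root (Player 2): min(53, 16, 48) = 16
Player 2 picks the child with the lowest value: F (value 16).

F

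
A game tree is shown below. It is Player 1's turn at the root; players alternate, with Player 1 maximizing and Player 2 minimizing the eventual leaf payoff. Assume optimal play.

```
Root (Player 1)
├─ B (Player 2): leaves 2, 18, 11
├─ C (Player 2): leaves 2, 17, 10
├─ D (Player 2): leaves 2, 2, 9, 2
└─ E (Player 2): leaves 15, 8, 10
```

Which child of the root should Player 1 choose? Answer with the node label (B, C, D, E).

E

B (Player 2): min(2, 18, 11) = 2
C (Player 2): min(2, 17, 10) = 2
D (Player 2): min(2, 2, 9, 2) = 2
E (Player 2): min(15, 8, 10) = 8
Root (Player 1): max(2, 2, 2, 8) = 8
Player 1 picks the child with the highest value: E (value 8).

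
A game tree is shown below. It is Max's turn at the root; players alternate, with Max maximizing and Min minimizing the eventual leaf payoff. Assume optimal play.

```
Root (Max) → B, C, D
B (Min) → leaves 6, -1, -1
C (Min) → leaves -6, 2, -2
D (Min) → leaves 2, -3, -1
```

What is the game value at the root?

-1

B (Min): min(6, -1, -1) = -1
C (Min): min(-6, 2, -2) = -6
D (Min): min(2, -3, -1) = -3
Root (Max): max(-1, -6, -3) = -1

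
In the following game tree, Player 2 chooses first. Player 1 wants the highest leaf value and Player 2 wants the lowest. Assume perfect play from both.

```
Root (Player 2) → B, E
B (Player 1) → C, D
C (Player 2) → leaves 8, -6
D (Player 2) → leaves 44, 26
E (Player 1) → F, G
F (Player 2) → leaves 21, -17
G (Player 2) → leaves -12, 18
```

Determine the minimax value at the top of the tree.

-12

C (Player 2): min(8, -6) = -6
D (Player 2): min(44, 26) = 26
B (Player 1): max(-6, 26) = 26
F (Player 2): min(21, -17) = -17
G (Player 2): min(-12, 18) = -12
E (Player 1): max(-17, -12) = -12
Root (Player 2): min(26, -12) = -12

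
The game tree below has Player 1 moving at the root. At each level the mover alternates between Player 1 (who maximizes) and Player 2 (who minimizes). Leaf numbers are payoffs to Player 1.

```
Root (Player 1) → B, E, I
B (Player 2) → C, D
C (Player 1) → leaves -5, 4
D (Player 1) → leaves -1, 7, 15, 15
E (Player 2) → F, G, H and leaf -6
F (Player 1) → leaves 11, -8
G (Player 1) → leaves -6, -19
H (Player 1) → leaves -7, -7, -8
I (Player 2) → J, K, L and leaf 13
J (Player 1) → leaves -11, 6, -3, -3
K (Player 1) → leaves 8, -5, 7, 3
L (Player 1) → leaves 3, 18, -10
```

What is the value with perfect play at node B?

C: max(-5, 4) = 4
D: max(-1, 7, 15, 15) = 15
B: min(4, 15) = 4

4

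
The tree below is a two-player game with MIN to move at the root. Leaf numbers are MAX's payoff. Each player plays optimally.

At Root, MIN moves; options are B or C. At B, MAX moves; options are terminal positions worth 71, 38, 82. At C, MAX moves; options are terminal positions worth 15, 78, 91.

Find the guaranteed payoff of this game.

82

B (MAX): max(71, 38, 82) = 82
C (MAX): max(15, 78, 91) = 91
Root (MIN): min(82, 91) = 82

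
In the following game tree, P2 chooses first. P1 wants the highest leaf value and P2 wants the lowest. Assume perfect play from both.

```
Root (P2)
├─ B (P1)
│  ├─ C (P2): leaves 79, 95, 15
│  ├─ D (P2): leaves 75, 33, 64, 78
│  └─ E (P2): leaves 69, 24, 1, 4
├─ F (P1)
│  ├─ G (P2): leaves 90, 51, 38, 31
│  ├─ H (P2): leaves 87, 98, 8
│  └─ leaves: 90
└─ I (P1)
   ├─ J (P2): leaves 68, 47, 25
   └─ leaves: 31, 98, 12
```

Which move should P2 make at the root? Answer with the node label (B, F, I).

C (P2): min(79, 95, 15) = 15
D (P2): min(75, 33, 64, 78) = 33
E (P2): min(69, 24, 1, 4) = 1
B (P1): max(15, 33, 1) = 33
G (P2): min(90, 51, 38, 31) = 31
H (P2): min(87, 98, 8) = 8
F (P1): max(31, 8, 90) = 90
J (P2): min(68, 47, 25) = 25
I (P1): max(25, 31, 98, 12) = 98
Root (P2): min(33, 90, 98) = 33
P2 picks the child with the lowest value: B (value 33).

B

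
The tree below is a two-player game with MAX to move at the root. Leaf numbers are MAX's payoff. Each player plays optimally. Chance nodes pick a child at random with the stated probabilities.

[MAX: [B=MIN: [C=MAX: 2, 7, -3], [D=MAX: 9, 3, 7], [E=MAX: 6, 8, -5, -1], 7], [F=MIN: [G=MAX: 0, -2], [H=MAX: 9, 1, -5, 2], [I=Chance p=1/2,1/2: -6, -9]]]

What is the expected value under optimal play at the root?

C (MAX): max(2, 7, -3) = 7
D (MAX): max(9, 3, 7) = 9
E (MAX): max(6, 8, -5, -1) = 8
B (MIN): min(7, 9, 8, 7) = 7
G (MAX): max(0, -2) = 0
H (MAX): max(9, 1, -5, 2) = 9
I (Chance): 1/2·-6 + 1/2·-9 = -7.5
F (MIN): min(0, 9, -7.5) = -7.5
Root (MAX): max(7, -7.5) = 7

7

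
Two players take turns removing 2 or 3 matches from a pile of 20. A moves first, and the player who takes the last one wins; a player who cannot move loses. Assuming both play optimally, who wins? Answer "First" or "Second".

Second

W/L table (W = player to move can force a win):
i:   0  1  2  3  4  5  6  7  8  9 10 11 12 13 14 15 16 17 18 19 20
     L  L  W  W  W  L  L  W  W  W  L  L  W  W  W  L  L  W  W  W  L
Position 20 is L, so the second player wins.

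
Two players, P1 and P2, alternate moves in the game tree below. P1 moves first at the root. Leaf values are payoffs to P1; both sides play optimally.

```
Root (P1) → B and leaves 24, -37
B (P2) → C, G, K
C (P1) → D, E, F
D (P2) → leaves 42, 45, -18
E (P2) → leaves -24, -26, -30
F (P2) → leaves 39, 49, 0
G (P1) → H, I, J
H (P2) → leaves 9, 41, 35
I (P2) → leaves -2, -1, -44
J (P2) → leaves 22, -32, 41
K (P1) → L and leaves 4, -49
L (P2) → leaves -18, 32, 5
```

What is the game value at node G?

9

H: min(9, 41, 35) = 9
I: min(-2, -1, -44) = -44
J: min(22, -32, 41) = -32
G: max(9, -44, -32) = 9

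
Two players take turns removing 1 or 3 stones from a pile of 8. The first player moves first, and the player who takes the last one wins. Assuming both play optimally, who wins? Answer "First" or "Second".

i:   0  1  2  3  4  5  6  7  8
     L  W  L  W  L  W  L  W  L
Position 8 is L, so the second player wins.

Second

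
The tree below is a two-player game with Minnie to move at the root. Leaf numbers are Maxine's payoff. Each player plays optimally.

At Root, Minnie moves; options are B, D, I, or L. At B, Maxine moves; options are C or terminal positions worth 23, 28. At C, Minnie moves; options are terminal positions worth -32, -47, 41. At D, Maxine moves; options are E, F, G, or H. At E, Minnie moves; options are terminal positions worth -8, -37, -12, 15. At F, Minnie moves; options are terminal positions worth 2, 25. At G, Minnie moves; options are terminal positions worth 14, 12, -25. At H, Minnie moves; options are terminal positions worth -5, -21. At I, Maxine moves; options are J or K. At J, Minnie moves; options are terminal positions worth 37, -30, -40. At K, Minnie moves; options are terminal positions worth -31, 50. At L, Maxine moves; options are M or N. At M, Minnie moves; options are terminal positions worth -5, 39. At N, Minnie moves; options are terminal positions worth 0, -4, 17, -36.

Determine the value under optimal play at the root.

-31

C (Minnie): min(-32, -47, 41) = -47
B (Maxine): max(-47, 23, 28) = 28
E (Minnie): min(-8, -37, -12, 15) = -37
F (Minnie): min(2, 25) = 2
G (Minnie): min(14, 12, -25) = -25
H (Minnie): min(-5, -21) = -21
D (Maxine): max(-37, 2, -25, -21) = 2
J (Minnie): min(37, -30, -40) = -40
K (Minnie): min(-31, 50) = -31
I (Maxine): max(-40, -31) = -31
M (Minnie): min(-5, 39) = -5
N (Minnie): min(0, -4, 17, -36) = -36
L (Maxine): max(-5, -36) = -5
Root (Minnie): min(28, 2, -31, -5) = -31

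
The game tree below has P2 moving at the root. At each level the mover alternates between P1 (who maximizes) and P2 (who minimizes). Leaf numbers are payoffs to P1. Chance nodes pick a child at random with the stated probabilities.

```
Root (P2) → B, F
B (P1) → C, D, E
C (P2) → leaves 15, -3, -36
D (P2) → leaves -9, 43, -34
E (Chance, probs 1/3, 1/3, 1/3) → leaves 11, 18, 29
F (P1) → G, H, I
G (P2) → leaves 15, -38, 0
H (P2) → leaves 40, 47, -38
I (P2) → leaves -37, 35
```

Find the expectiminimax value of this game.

C (P2): min(15, -3, -36) = -36
D (P2): min(-9, 43, -34) = -34
E (Chance): 1/3·11 + 1/3·18 + 1/3·29 = 19.33
B (P1): max(-36, -34, 19.33) = 19.33
G (P2): min(15, -38, 0) = -38
H (P2): min(40, 47, -38) = -38
I (P2): min(-37, 35) = -37
F (P1): max(-38, -38, -37) = -37
Root (P2): min(19.33, -37) = -37

-37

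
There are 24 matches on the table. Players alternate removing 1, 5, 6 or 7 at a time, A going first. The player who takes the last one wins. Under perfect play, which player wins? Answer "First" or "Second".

Second

Positions where the player to move wins (W) vs loses (L):
i:   0  1  2  3  4  5  6  7  8  9 10 11 12 13 14 15 16 17 18 19 20 21 22 23 24
     L  W  L  W  L  W  W  W  W  W  W  W  L  W  L  W  L  W  W  W  W  W  W  W  L
Position 24 is L, so the second player wins.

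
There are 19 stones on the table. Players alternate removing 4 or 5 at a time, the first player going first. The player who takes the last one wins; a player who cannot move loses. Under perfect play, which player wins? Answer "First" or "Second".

W/L table (W = player to move can force a win):
i:   0  1  2  3  4  5  6  7  8  9 10 11 12 13 14 15 16 17 18 19
     L  L  L  L  W  W  W  W  W  L  L  L  L  W  W  W  W  W  L  L
Position 19 is L, so the second player wins.

Second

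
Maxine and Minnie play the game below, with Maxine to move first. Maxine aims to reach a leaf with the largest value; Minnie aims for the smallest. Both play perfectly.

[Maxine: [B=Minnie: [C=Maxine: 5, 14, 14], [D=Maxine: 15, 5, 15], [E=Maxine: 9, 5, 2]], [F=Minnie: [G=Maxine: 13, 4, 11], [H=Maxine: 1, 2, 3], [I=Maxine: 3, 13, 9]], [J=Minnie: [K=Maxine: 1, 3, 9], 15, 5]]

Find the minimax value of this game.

C (Maxine): max(5, 14, 14) = 14
D (Maxine): max(15, 5, 15) = 15
E (Maxine): max(9, 5, 2) = 9
B (Minnie): min(14, 15, 9) = 9
G (Maxine): max(13, 4, 11) = 13
H (Maxine): max(1, 2, 3) = 3
I (Maxine): max(3, 13, 9) = 13
F (Minnie): min(13, 3, 13) = 3
K (Maxine): max(1, 3, 9) = 9
J (Minnie): min(9, 15, 5) = 5
Root (Maxine): max(9, 3, 5) = 9

9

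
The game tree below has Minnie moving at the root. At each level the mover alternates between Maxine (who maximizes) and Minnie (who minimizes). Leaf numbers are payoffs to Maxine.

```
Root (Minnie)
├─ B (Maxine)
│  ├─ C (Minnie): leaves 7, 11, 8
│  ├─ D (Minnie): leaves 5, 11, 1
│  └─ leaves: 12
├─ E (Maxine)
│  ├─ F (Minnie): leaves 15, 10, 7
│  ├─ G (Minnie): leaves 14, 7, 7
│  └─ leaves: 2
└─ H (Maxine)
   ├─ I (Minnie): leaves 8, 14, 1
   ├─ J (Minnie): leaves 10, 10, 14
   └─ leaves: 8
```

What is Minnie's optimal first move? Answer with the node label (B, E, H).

C (Minnie): min(7, 11, 8) = 7
D (Minnie): min(5, 11, 1) = 1
B (Maxine): max(7, 1, 12) = 12
F (Minnie): min(15, 10, 7) = 7
G (Minnie): min(14, 7, 7) = 7
E (Maxine): max(7, 7, 2) = 7
I (Minnie): min(8, 14, 1) = 1
J (Minnie): min(10, 10, 14) = 10
H (Maxine): max(1, 10, 8) = 10
Root (Minnie): min(12, 7, 10) = 7
Minnie picks the child with the lowest value: E (value 7).

E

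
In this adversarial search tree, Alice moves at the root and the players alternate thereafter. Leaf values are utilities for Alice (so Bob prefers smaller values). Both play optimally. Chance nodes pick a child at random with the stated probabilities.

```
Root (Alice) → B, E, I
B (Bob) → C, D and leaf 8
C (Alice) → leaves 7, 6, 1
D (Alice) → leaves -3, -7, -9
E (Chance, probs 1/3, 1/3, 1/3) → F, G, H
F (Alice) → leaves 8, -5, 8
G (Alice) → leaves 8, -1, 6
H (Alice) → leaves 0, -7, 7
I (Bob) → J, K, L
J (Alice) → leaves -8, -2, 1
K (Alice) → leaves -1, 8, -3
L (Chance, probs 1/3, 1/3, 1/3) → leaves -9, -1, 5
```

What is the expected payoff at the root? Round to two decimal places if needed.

C (Alice): max(7, 6, 1) = 7
D (Alice): max(-3, -7, -9) = -3
B (Bob): min(7, -3, 8) = -3
F (Alice): max(8, -5, 8) = 8
G (Alice): max(8, -1, 6) = 8
H (Alice): max(0, -7, 7) = 7
E (Chance): 1/3·8 + 1/3·8 + 1/3·7 = 7.67
J (Alice): max(-8, -2, 1) = 1
K (Alice): max(-1, 8, -3) = 8
L (Chance): 1/3·-9 + 1/3·-1 + 1/3·5 = -1.67
I (Bob): min(1, 8, -1.67) = -1.67
Root (Alice): max(-3, 7.67, -1.67) = 7.67

7.67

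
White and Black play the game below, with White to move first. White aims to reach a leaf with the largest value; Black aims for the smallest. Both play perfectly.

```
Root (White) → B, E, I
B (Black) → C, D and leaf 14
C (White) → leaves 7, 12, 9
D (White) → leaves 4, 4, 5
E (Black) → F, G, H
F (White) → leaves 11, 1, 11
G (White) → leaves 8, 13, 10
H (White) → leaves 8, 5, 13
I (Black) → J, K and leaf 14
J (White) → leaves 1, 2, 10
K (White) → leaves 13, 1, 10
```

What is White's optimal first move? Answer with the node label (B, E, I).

C (White): max(7, 12, 9) = 12
D (White): max(4, 4, 5) = 5
B (Black): min(12, 5, 14) = 5
F (White): max(11, 1, 11) = 11
G (White): max(8, 13, 10) = 13
H (White): max(8, 5, 13) = 13
E (Black): min(11, 13, 13) = 11
J (White): max(1, 2, 10) = 10
K (White): max(13, 1, 10) = 13
I (Black): min(10, 13, 14) = 10
Root (White): max(5, 11, 10) = 11
White picks the child with the highest value: E (value 11).

E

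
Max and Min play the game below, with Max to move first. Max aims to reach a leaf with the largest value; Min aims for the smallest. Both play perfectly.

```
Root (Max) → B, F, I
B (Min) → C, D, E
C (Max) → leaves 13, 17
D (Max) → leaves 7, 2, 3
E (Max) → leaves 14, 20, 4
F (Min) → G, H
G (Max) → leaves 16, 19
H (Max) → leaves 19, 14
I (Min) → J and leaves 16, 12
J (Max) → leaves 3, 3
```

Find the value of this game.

C (Max): max(13, 17) = 17
D (Max): max(7, 2, 3) = 7
E (Max): max(14, 20, 4) = 20
B (Min): min(17, 7, 20) = 7
G (Max): max(16, 19) = 19
H (Max): max(19, 14) = 19
F (Min): min(19, 19) = 19
J (Max): max(3, 3) = 3
I (Min): min(3, 16, 12) = 3
Root (Max): max(7, 19, 3) = 19

19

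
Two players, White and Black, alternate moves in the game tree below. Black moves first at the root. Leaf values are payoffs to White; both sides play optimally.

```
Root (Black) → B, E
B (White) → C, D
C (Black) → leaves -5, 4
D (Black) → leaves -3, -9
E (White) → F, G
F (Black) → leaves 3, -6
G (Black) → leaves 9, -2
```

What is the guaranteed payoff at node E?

-2

F: min(3, -6) = -6
G: min(9, -2) = -2
E: max(-6, -2) = -2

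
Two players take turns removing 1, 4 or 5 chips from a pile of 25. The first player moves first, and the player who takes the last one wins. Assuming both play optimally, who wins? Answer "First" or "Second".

Mark each pile size as W (mover wins) or L (mover loses):
i:   0  1  2  3  4  5  6  7  8  9 10 11 12 13 14 15 16 17 18 19 20 21 22 23 24 25
     L  W  L  W  W  W  W  W  L  W  L  W  W  W  W  W  L  W  L  W  W  W  W  W  L  W
Position 25 is W, so the first player wins.

First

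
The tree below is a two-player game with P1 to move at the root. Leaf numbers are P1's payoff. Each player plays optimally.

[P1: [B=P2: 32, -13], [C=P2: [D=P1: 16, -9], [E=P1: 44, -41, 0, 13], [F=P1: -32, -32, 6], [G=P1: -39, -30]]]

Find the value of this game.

B (P2): min(32, -13) = -13
D (P1): max(16, -9) = 16
E (P1): max(44, -41, 0, 13) = 44
F (P1): max(-32, -32, 6) = 6
G (P1): max(-39, -30) = -30
C (P2): min(16, 44, 6, -30) = -30
Root (P1): max(-13, -30) = -13

-13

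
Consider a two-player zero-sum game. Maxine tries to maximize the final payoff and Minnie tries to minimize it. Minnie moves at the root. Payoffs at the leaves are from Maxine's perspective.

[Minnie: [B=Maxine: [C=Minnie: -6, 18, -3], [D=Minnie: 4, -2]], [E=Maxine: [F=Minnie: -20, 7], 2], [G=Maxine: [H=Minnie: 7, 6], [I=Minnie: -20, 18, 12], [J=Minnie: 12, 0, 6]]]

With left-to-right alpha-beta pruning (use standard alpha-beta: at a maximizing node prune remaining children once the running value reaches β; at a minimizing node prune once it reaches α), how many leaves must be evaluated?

C [α=-∞,β=+∞]: v=-6
D [α=-6,β=+∞]: v=-2
B [α=-∞,β=+∞]: v=-2
F [α=-∞,β=-2]: v=-20
E [α=-∞,β=-2]: v=2
H [α=-∞,β=-2]: v=6
G [α=-∞,β=-2]: v=6 after child 1 ≥ β → β-cutoff, skip 2
Root [α=-∞,β=+∞]: v=-2
Leaves evaluated: 10 of 16.

10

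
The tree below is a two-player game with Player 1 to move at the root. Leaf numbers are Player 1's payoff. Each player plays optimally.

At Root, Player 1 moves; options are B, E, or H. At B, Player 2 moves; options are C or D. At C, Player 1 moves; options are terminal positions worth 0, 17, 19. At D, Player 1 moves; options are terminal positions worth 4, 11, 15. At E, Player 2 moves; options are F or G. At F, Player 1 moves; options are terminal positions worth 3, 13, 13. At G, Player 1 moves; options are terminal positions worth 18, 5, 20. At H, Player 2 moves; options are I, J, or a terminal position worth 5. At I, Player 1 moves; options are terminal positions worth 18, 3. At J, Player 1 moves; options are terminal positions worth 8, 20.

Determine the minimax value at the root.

15

C (Player 1): max(0, 17, 19) = 19
D (Player 1): max(4, 11, 15) = 15
B (Player 2): min(19, 15) = 15
F (Player 1): max(3, 13, 13) = 13
G (Player 1): max(18, 5, 20) = 20
E (Player 2): min(13, 20) = 13
I (Player 1): max(18, 3) = 18
J (Player 1): max(8, 20) = 20
H (Player 2): min(18, 20, 5) = 5
Root (Player 1): max(15, 13, 5) = 15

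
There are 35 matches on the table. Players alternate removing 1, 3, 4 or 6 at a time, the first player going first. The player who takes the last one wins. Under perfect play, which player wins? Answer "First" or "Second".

W/L table (W = player to move can force a win):
i:   0  1  2  3  4  5  6  7  8  9 10 11 12 13 14 15 16 17 18 19 20 21 22 23 24 25 26 27 28 29 30 31 32 33 34 35
     L  W  L  W  W  W  W  L  W  L  W  W  W  W  L  W  L  W  W  W  W  L  W  L  W  W  W  W  L  W  L  W  W  W  W  L
Position 35 is L, so the second player wins.

Second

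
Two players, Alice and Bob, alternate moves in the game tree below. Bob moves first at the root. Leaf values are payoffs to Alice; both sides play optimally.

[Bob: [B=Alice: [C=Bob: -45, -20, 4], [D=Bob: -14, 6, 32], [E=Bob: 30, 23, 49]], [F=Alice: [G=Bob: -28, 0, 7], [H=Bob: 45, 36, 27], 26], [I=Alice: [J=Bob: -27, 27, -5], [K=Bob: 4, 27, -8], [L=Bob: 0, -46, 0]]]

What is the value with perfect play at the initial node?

-8

C (Bob): min(-45, -20, 4) = -45
D (Bob): min(-14, 6, 32) = -14
E (Bob): min(30, 23, 49) = 23
B (Alice): max(-45, -14, 23) = 23
G (Bob): min(-28, 0, 7) = -28
H (Bob): min(45, 36, 27) = 27
F (Alice): max(-28, 27, 26) = 27
J (Bob): min(-27, 27, -5) = -27
K (Bob): min(4, 27, -8) = -8
L (Bob): min(0, -46, 0) = -46
I (Alice): max(-27, -8, -46) = -8
Root (Bob): min(23, 27, -8) = -8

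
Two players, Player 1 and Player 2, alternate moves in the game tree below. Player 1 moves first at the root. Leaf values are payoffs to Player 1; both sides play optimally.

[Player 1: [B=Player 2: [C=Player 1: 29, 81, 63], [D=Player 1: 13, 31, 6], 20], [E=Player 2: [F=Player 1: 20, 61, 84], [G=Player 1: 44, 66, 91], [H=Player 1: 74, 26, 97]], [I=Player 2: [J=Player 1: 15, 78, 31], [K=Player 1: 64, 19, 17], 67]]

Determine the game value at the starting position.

C (Player 1): max(29, 81, 63) = 81
D (Player 1): max(13, 31, 6) = 31
B (Player 2): min(81, 31, 20) = 20
F (Player 1): max(20, 61, 84) = 84
G (Player 1): max(44, 66, 91) = 91
H (Player 1): max(74, 26, 97) = 97
E (Player 2): min(84, 91, 97) = 84
J (Player 1): max(15, 78, 31) = 78
K (Player 1): max(64, 19, 17) = 64
I (Player 2): min(78, 64, 67) = 64
Root (Player 1): max(20, 84, 64) = 84

84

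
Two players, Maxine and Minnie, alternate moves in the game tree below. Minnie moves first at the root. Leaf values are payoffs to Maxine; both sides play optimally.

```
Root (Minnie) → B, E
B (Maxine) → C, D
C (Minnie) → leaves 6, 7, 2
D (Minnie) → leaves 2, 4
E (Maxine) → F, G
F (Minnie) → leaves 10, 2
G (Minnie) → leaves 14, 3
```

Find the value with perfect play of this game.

C (Minnie): min(6, 7, 2) = 2
D (Minnie): min(2, 4) = 2
B (Maxine): max(2, 2) = 2
F (Minnie): min(10, 2) = 2
G (Minnie): min(14, 3) = 3
E (Maxine): max(2, 3) = 3
Root (Minnie): min(2, 3) = 2

2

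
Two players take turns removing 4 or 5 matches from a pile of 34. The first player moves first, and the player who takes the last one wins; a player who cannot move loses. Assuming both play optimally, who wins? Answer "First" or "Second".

W/L table (W = player to move can force a win):
i:   0  1  2  3  4  5  6  7  8  9 10 11 12 13 14 15 16 17 18 19 20 21 22 23 24 25 26 27 28 29 30 31 32 33 34
     L  L  L  L  W  W  W  W  W  L  L  L  L  W  W  W  W  W  L  L  L  L  W  W  W  W  W  L  L  L  L  W  W  W  W
Position 34 is W, so the first player wins.

First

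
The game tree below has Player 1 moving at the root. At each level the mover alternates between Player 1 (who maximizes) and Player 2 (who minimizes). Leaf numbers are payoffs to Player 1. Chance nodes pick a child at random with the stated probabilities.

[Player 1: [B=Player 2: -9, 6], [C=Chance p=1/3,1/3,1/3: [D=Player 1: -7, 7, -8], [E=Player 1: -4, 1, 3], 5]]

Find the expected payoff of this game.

5

B (Player 2): min(-9, 6) = -9
D (Player 1): max(-7, 7, -8) = 7
E (Player 1): max(-4, 1, 3) = 3
C (Chance): 1/3·7 + 1/3·3 + 1/3·5 = 5
Root (Player 1): max(-9, 5) = 5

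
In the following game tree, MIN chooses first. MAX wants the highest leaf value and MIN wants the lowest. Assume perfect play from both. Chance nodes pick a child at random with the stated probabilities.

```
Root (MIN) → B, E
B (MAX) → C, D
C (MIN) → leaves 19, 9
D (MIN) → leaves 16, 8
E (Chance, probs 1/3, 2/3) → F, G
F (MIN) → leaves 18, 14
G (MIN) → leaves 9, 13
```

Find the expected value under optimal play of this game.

9

C (MIN): min(19, 9) = 9
D (MIN): min(16, 8) = 8
B (MAX): max(9, 8) = 9
F (MIN): min(18, 14) = 14
G (MIN): min(9, 13) = 9
E (Chance): 1/3·14 + 2/3·9 = 10.67
Root (MIN): min(9, 10.67) = 9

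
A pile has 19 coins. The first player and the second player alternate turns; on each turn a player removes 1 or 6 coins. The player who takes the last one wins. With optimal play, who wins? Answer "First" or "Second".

Mark each pile size as W (mover wins) or L (mover loses):
i:   0  1  2  3  4  5  6  7  8  9 10 11 12 13 14 15 16 17 18 19
     L  W  L  W  L  W  W  L  W  L  W  L  W  W  L  W  L  W  L  W
Position 19 is W, so the first player wins.

First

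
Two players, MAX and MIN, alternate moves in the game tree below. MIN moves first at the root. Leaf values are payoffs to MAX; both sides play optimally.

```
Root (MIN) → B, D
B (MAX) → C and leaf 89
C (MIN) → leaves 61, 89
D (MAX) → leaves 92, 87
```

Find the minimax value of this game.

89

C (MIN): min(61, 89) = 61
B (MAX): max(61, 89) = 89
D (MAX): max(92, 87) = 92
Root (MIN): min(89, 92) = 89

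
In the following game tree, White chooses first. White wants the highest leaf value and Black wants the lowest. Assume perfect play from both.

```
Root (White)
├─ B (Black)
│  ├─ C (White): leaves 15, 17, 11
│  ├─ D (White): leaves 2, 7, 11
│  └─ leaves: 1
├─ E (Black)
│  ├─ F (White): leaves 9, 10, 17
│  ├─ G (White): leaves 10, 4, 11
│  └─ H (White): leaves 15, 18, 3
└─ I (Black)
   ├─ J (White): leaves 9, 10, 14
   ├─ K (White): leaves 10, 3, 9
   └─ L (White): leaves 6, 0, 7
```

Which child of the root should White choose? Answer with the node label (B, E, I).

C (White): max(15, 17, 11) = 17
D (White): max(2, 7, 11) = 11
B (Black): min(17, 11, 1) = 1
F (White): max(9, 10, 17) = 17
G (White): max(10, 4, 11) = 11
H (White): max(15, 18, 3) = 18
E (Black): min(17, 11, 18) = 11
J (White): max(9, 10, 14) = 14
K (White): max(10, 3, 9) = 10
L (White): max(6, 0, 7) = 7
I (Black): min(14, 10, 7) = 7
Root (White): max(1, 11, 7) = 11
White picks the child with the highest value: E (value 11).

E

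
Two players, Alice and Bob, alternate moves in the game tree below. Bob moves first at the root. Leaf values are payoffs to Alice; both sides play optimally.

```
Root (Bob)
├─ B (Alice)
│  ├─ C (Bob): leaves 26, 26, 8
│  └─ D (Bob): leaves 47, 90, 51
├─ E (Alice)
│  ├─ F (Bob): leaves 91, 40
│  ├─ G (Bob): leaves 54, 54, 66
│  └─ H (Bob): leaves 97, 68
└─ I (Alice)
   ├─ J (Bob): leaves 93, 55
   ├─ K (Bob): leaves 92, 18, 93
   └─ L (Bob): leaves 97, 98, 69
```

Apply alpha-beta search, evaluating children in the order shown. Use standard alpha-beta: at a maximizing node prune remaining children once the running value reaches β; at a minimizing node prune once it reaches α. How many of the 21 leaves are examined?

13

C [α=-∞,β=+∞]: v=8
D [α=8,β=+∞]: v=47
B [α=-∞,β=+∞]: v=47
F [α=-∞,β=47]: v=40
G [α=40,β=47]: v=54
E [α=-∞,β=47]: v=54 after child 2 ≥ β → β-cutoff, skip 1
J [α=-∞,β=47]: v=55
I [α=-∞,β=47]: v=55 after child 1 ≥ β → β-cutoff, skip 2
Root [α=-∞,β=+∞]: v=47
Leaves evaluated: 13 of 21.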